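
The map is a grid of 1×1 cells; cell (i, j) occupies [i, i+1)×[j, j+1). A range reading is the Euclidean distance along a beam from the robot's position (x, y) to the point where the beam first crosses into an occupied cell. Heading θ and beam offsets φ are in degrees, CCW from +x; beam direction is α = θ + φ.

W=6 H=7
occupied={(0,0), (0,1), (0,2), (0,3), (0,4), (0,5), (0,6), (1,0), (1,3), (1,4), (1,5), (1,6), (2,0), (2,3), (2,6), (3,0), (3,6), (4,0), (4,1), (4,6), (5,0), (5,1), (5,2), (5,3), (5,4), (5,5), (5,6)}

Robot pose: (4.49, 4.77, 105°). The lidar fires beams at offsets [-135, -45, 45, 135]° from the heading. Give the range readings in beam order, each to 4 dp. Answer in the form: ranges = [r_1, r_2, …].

ranges = [0.5889, 1.0200, 2.4600, 4.3532]

beam 1: φ=-135°, α=330°
  direction (0.8660, -0.5000); cell (4,4); t to first gridline: x 0.5889, y 1.5400 (then +1.1547 / +2.0000)
    (5,4) via x @ 0.5889  # hit
  → r_1 = 0.5889
beam 2: φ=-45°, α=60°
  direction (0.5000, 0.8660); cell (4,4); t to first gridline: x 1.0200, y 0.2656 (then +2.0000 / +1.1547)
    (4,5) via y @ 0.2656
    (5,5) via x @ 1.0200  # hit
  → r_2 = 1.0200
beam 3: φ=45°, α=150°
  direction (-0.8660, 0.5000); cell (4,4); t to first gridline: x 0.5658, y 0.4600 (then +1.1547 / +2.0000)
    (4,5) via y @ 0.4600
    (3,5) via x @ 0.5658
    (2,5) via x @ 1.7205
    (2,6) via y @ 2.4600  # hit
  → r_3 = 2.4600
beam 4: φ=135°, α=240°
  direction (-0.5000, -0.8660); cell (4,4); t to first gridline: x 0.9800, y 0.8891 (then +2.0000 / +1.1547)
    (4,3) via y @ 0.8891
    (3,3) via x @ 0.9800
    (3,2) via y @ 2.0438
    (2,2) via x @ 2.9800
    (2,1) via y @ 3.1985
    (2,0) via y @ 4.3532  # hit
  → r_4 = 4.3532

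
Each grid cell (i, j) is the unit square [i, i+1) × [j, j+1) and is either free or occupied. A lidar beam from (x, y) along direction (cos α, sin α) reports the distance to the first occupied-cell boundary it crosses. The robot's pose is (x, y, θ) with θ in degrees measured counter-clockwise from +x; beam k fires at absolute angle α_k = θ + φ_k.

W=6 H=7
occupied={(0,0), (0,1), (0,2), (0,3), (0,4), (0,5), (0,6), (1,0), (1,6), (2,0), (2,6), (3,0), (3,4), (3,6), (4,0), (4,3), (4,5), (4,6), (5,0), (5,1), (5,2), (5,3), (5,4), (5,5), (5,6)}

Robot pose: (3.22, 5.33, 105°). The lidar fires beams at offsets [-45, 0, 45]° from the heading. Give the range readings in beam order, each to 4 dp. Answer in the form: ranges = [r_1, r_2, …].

ranges = [0.7736, 0.6936, 1.3400]

beam 1: φ=-45°, α=60°
  d=(0.5000,0.8660)  start (3,5)  tX=1.5600 tY=0.7736  stride 1/|dx|=2.0000 1/|dy|=1.1547
    cross y-line → (3,6), t=0.7736 (wall)
  → r_1 = 0.7736
beam 2: φ=0°, α=105°
  d=(-0.2588,0.9659)  start (3,5)  tX=0.8500 tY=0.6936  stride 1/|dx|=3.8637 1/|dy|=1.0353
    cross y-line → (3,6), t=0.6936 (wall)
  → r_2 = 0.6936
beam 3: φ=45°, α=150°
  d=(-0.8660,0.5000)  start (3,5)  tX=0.2540 tY=1.3400  stride 1/|dx|=1.1547 1/|dy|=2.0000
    cross x-line → (2,5), t=0.2540
    cross y-line → (2,6), t=1.3400 (wall)
  → r_3 = 1.3400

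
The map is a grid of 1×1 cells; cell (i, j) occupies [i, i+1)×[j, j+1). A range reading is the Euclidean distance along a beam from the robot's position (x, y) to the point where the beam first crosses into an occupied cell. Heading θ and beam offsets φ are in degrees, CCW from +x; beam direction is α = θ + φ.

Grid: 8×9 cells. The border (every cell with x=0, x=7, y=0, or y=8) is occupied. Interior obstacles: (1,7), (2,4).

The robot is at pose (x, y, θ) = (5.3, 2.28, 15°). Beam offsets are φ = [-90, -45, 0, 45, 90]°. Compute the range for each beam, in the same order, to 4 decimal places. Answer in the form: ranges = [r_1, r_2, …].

beam 1: φ=-90°, α=285°
  direction (0.2588, -0.9659); cell (5,2); t to first gridline: x 2.7046, y 0.2899 (then +3.8637 / +1.0353)
    (5,1) via y @ 0.2899
    (5,0) via y @ 1.3252  # hit
  → r_1 = 1.3252
beam 2: φ=-45°, α=330°
  direction (0.8660, -0.5000); cell (5,2); t to first gridline: x 0.8083, y 0.5600 (then +1.1547 / +2.0000)
    (5,1) via y @ 0.5600
    (6,1) via x @ 0.8083
    (7,1) via x @ 1.9630  # hit
  → r_2 = 1.9630
beam 3: φ=0°, α=15°
  direction (0.9659, 0.2588); cell (5,2); t to first gridline: x 0.7247, y 2.7819 (then +1.0353 / +3.8637)
    (6,2) via x @ 0.7247
    (7,2) via x @ 1.7600  # hit
  → r_3 = 1.7600
beam 4: φ=45°, α=60°
  direction (0.5000, 0.8660); cell (5,2); t to first gridline: x 1.4000, y 0.8314 (then +2.0000 / +1.1547)
    (5,3) via y @ 0.8314
    (6,3) via x @ 1.4000
    (6,4) via y @ 1.9861
    (6,5) via y @ 3.1408
    (7,5) via x @ 3.4000  # hit
  → r_4 = 3.4000
beam 5: φ=90°, α=105°
  direction (-0.2588, 0.9659); cell (5,2); t to first gridline: x 1.1591, y 0.7454 (then +3.8637 / +1.0353)
    (5,3) via y @ 0.7454
    (4,3) via x @ 1.1591
    (4,4) via y @ 1.7807
    (4,5) via y @ 2.8160
    (4,6) via y @ 3.8512
    (4,7) via y @ 4.8865
    (3,7) via x @ 5.0228
    (3,8) via y @ 5.9218  # hit
  → r_5 = 5.9218

ranges = [1.3252, 1.9630, 1.7600, 3.4000, 5.9218]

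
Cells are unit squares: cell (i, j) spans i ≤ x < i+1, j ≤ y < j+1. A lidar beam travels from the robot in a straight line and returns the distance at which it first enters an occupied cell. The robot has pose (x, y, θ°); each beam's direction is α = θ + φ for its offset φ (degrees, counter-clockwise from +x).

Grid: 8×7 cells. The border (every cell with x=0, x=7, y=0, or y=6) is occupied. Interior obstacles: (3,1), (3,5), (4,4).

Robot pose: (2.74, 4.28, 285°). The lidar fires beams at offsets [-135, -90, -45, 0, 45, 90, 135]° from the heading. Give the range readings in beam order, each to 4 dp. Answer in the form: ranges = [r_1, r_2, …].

beam 1: φ=-135°, α=150°
  direction (-0.8660, 0.5000); cell (2,4); t to first gridline: x 0.8545, y 1.4400 (then +1.1547 / +2.0000)
    (1,4) via x @ 0.8545
    (1,5) via y @ 1.4400
    (0,5) via x @ 2.0092  # hit
  → r_1 = 2.0092
beam 2: φ=-90°, α=195°
  direction (-0.9659, -0.2588); cell (2,4); t to first gridline: x 0.7661, y 1.0818 (then +1.0353 / +3.8637)
    (1,4) via x @ 0.7661
    (1,3) via y @ 1.0818
    (0,3) via x @ 1.8014  # hit
  → r_2 = 1.8014
beam 3: φ=-45°, α=240°
  direction (-0.5000, -0.8660); cell (2,4); t to first gridline: x 1.4800, y 0.3233 (then +2.0000 / +1.1547)
    (2,3) via y @ 0.3233
    (2,2) via y @ 1.4780
    (1,2) via x @ 1.4800
    (1,1) via y @ 2.6327
    (0,1) via x @ 3.4800  # hit
  → r_3 = 3.4800
beam 4: φ=0°, α=285°
  direction (0.2588, -0.9659); cell (2,4); t to first gridline: x 1.0046, y 0.2899 (then +3.8637 / +1.0353)
    (2,3) via y @ 0.2899
    (3,3) via x @ 1.0046
    (3,2) via y @ 1.3252
    (3,1) via y @ 2.3604  # hit
  → r_4 = 2.3604
beam 5: φ=45°, α=330°
  direction (0.8660, -0.5000); cell (2,4); t to first gridline: x 0.3002, y 0.5600 (then +1.1547 / +2.0000)
    (3,4) via x @ 0.3002
    (3,3) via y @ 0.5600
    (4,3) via x @ 1.4549
    (4,2) via y @ 2.5600
    (5,2) via x @ 2.6096
    (6,2) via x @ 3.7643
    (6,1) via y @ 4.5600
    (7,1) via x @ 4.9190  # hit
  → r_5 = 4.9190
beam 6: φ=90°, α=15°
  direction (0.9659, 0.2588); cell (2,4); t to first gridline: x 0.2692, y 2.7819 (then +1.0353 / +3.8637)
    (3,4) via x @ 0.2692
    (4,4) via x @ 1.3044  # hit
  → r_6 = 1.3044
beam 7: φ=135°, α=60°
  direction (0.5000, 0.8660); cell (2,4); t to first gridline: x 0.5200, y 0.8314 (then +2.0000 / +1.1547)
    (3,4) via x @ 0.5200
    (3,5) via y @ 0.8314  # hit
  → r_7 = 0.8314

ranges = [2.0092, 1.8014, 3.4800, 2.3604, 4.9190, 1.3044, 0.8314]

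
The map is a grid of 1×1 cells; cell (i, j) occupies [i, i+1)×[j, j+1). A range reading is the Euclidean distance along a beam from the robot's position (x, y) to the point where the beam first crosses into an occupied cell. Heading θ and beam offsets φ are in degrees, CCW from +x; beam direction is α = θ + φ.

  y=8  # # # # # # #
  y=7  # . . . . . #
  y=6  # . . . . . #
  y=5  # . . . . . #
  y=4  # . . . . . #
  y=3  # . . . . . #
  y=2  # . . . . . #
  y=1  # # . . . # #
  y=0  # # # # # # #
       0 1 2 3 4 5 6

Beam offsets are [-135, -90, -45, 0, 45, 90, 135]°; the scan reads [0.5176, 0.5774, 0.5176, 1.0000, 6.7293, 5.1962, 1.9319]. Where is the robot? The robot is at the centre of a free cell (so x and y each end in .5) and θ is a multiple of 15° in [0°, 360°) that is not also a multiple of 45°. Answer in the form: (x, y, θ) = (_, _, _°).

Enumerate (i+0.5, j+0.5, θ) over the 33 free cells and 16 admissible headings. For each, cast all 7 beams and compare to the given ranges.
  (5.5, 3.5, 60°): beam 1 = 1.5529 ≠ 0.5176 ✗
  (1.5, 7.5, 150°): beam 1 = 1.9319 ≠ 0.5176 ✗
  (4.5, 2.5, 30°): beam 1 = 1.5529 ≠ 0.5176 ✗
  (4.5, 2.5, 120°): beam 1 = 1.5529 ≠ 0.5176 ✗
  …
  (1.5, 7.5, 240°): r_1=0.5176, r_2=0.5774, r_3=0.5176, r_4=1.0000, r_5=6.7293, r_6=5.1962, r_7=1.9319 — all match ✓
Only this pose fits every beam.

(x, y, θ) = (1.5, 7.5, 240°)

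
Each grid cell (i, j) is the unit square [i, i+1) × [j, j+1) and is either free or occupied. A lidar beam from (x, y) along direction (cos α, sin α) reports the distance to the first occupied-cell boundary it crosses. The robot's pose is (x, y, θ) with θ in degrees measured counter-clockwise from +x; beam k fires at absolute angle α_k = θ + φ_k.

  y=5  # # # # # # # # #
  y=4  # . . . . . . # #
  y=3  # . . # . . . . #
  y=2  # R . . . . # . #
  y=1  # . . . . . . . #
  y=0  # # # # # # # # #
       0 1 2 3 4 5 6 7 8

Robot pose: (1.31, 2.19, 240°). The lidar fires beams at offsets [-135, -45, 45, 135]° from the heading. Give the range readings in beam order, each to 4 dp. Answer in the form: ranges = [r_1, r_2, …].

beam 1: φ=-135°, α=105°
  cosα=-0.2588 sinα=0.9659 | (1,2) | tMaxX 1.1977 tMaxY 0.8386 | tΔX 3.8637 tΔY 1.0353
    t=0.8386 [y] (1,3)
    t=1.1977 [x] (0,3) — stop
  → r_1 = 1.1977
beam 2: φ=-45°, α=195°
  cosα=-0.9659 sinα=-0.2588 | (1,2) | tMaxX 0.3209 tMaxY 0.7341 | tΔX 1.0353 tΔY 3.8637
    t=0.3209 [x] (0,2) — stop
  → r_2 = 0.3209
beam 3: φ=45°, α=285°
  cosα=0.2588 sinα=-0.9659 | (1,2) | tMaxX 2.6660 tMaxY 0.1967 | tΔX 3.8637 tΔY 1.0353
    t=0.1967 [y] (1,1)
    t=1.2320 [y] (1,0) — stop
  → r_3 = 1.2320
beam 4: φ=135°, α=15°
  cosα=0.9659 sinα=0.2588 | (1,2) | tMaxX 0.7143 tMaxY 3.1296 | tΔX 1.0353 tΔY 3.8637
    t=0.7143 [x] (2,2)
    t=1.7496 [x] (3,2)
    t=2.7849 [x] (4,2)
    t=3.1296 [y] (4,3)
    t=3.8202 [x] (5,3)
    t=4.8554 [x] (6,3)
    t=5.8907 [x] (7,3)
    t=6.9260 [x] (8,3) — stop
  → r_4 = 6.9260

ranges = [1.1977, 0.3209, 1.2320, 6.9260]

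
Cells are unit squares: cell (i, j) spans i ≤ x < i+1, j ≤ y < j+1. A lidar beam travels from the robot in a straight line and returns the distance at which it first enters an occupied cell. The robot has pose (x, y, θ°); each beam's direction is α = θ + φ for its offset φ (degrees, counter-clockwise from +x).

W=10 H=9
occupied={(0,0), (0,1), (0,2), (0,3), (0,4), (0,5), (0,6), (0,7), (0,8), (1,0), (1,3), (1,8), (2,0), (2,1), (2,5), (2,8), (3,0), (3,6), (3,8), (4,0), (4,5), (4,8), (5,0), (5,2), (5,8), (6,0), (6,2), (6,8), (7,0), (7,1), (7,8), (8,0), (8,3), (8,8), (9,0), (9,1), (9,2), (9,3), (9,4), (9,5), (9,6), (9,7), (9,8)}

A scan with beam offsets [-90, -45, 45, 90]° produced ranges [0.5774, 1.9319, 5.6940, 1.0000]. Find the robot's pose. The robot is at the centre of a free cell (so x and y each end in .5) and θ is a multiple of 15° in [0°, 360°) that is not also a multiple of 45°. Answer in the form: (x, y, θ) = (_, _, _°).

Enumerate (i+0.5, j+0.5, θ) over the 47 free cells and 16 admissible headings. For each, cast all 4 beams and compare to the given ranges.
  (8.5, 1.5, 75°): beam 1 = 0.5176 ≠ 0.5774 ✗
  (4.5, 3.5, 195°): beam 1 = 1.5529 ≠ 0.5774 ✗
  (4.5, 1.5, 60°): beam 1 = 1.0000 ≠ 0.5774 ✗
  (7.5, 5.5, 15°): beam 1 = 1.9319 ≠ 0.5774 ✗
  …
  (8.5, 7.5, 210°): r_1=0.5774, r_2=1.9319, r_3=5.6940, r_4=1.0000 — all match ✓
Unique over the lattice → pose = (8.5, 7.5, 210°).

(x, y, θ) = (8.5, 7.5, 210°)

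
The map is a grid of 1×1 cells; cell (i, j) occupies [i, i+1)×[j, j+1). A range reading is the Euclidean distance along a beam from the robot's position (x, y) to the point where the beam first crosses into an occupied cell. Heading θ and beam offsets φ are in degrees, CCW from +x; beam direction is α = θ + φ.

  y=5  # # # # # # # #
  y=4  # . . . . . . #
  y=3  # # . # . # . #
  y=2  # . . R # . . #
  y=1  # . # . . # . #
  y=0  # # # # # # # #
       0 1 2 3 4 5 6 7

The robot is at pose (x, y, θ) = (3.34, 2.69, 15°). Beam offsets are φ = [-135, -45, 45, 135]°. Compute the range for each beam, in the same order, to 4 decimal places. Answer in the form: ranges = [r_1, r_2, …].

ranges = [0.7967, 0.7621, 0.3580, 1.5473]

beam 1: φ=-135°, α=240°
  cosα=-0.5000 sinα=-0.8660 | (3,2) | tMaxX 0.6800 tMaxY 0.7967 | tΔX 2.0000 tΔY 1.1547
    t=0.6800 [x] (2,2)
    t=0.7967 [y] (2,1) — stop
  → r_1 = 0.7967
beam 2: φ=-45°, α=330°
  cosα=0.8660 sinα=-0.5000 | (3,2) | tMaxX 0.7621 tMaxY 1.3800 | tΔX 1.1547 tΔY 2.0000
    t=0.7621 [x] (4,2) — stop
  → r_2 = 0.7621
beam 3: φ=45°, α=60°
  cosα=0.5000 sinα=0.8660 | (3,2) | tMaxX 1.3200 tMaxY 0.3580 | tΔX 2.0000 tΔY 1.1547
    t=0.3580 [y] (3,3) — stop
  → r_3 = 0.3580
beam 4: φ=135°, α=150°
  cosα=-0.8660 sinα=0.5000 | (3,2) | tMaxX 0.3926 tMaxY 0.6200 | tΔX 1.1547 tΔY 2.0000
    t=0.3926 [x] (2,2)
    t=0.6200 [y] (2,3)
    t=1.5473 [x] (1,3) — stop
  → r_4 = 1.5473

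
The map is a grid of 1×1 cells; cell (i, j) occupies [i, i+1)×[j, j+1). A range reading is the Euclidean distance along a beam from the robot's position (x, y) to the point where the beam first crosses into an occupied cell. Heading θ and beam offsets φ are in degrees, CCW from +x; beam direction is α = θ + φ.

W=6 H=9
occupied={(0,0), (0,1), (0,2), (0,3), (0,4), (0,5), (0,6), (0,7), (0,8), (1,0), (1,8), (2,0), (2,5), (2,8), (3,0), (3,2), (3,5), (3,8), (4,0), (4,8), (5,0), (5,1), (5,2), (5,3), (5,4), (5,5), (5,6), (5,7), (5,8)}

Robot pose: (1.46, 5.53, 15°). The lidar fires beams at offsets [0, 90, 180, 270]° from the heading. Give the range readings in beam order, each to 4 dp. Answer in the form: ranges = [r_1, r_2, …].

ranges = [0.5590, 1.7773, 0.4762, 4.6898]

beam 1: φ=0°, α=15°
  direction (0.9659, 0.2588); cell (1,5); t to first gridline: x 0.5590, y 1.8159 (then +1.0353 / +3.8637)
    (2,5) via x @ 0.5590  # hit
  → r_1 = 0.5590
beam 2: φ=90°, α=105°
  direction (-0.2588, 0.9659); cell (1,5); t to first gridline: x 1.7773, y 0.4866 (then +3.8637 / +1.0353)
    (1,6) via y @ 0.4866
    (1,7) via y @ 1.5219
    (0,7) via x @ 1.7773  # hit
  → r_2 = 1.7773
beam 3: φ=180°, α=195°
  direction (-0.9659, -0.2588); cell (1,5); t to first gridline: x 0.4762, y 2.0478 (then +1.0353 / +3.8637)
    (0,5) via x @ 0.4762  # hit
  → r_3 = 0.4762
beam 4: φ=270°, α=285°
  direction (0.2588, -0.9659); cell (1,5); t to first gridline: x 2.0864, y 0.5487 (then +3.8637 / +1.0353)
    (1,4) via y @ 0.5487
    (1,3) via y @ 1.5840
    (2,3) via x @ 2.0864
    (2,2) via y @ 2.6192
    (2,1) via y @ 3.6545
    (2,0) via y @ 4.6898  # hit
  → r_4 = 4.6898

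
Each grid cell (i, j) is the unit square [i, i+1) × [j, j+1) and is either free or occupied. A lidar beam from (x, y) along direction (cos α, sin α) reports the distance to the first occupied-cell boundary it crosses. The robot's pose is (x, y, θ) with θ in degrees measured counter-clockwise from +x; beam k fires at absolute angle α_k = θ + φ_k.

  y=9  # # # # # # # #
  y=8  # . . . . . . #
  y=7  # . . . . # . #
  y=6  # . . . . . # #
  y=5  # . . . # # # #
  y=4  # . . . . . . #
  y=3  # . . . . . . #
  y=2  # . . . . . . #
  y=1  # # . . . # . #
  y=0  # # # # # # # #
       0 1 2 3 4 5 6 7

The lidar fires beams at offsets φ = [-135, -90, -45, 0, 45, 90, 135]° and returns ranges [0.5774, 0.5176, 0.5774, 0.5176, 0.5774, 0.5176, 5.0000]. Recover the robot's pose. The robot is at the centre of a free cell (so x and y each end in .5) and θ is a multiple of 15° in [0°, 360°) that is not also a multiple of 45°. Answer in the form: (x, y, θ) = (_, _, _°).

(x, y, θ) = (5.5, 6.5, 15°)

The pose lattice has 41·16 = 656 candidates. Test each by forward raycasting.
  (2.5, 5.5, 120°): beam 1 = 1.5529 ≠ 0.5774 ✗
  (6.5, 4.5, 300°): beam 1 = 1.9319 ≠ 0.5774 ✗
  (3.5, 7.5, 210°): beam 1 = 1.5529 ≠ 0.5774 ✗
  (1.5, 3.5, 60°): beam 1 = 1.5529 ≠ 0.5774 ✗
  …
  (5.5, 6.5, 15°): r_1=0.5774, r_2=0.5176, r_3=0.5774, r_4=0.5176, r_5=0.5774, r_6=0.5176, r_7=5.0000 — all match ✓
No second candidate reproduces the full scan.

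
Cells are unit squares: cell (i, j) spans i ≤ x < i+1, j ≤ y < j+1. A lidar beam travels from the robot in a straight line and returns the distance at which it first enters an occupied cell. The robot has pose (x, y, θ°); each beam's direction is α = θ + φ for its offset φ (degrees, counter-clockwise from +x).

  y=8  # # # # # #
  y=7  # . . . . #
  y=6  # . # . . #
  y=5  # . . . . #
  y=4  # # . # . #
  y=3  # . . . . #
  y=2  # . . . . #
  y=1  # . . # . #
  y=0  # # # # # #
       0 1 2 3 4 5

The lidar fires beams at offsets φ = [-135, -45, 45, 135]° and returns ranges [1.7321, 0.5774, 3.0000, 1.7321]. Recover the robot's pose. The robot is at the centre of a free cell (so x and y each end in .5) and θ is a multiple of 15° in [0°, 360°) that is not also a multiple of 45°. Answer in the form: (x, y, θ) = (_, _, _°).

Candidates: 24 free-cell centres × 16 headings = 384 poses. Raycast each; keep the one whose scan matches to 4 dp.
  (2.5, 7.5, 195°): beam 1 = 0.5774 ≠ 1.7321 ✗
  (3.5, 3.5, 165°): beam 3 = 2.8868 ≠ 3.0000 ✗
  (3.5, 2.5, 60°): beam 1 = 0.5176 ≠ 1.7321 ✗
  (1.5, 3.5, 120°): beam 1 = 3.6235 ≠ 1.7321 ✗
  …
  (3.5, 6.5, 255°): r_1=1.7321, r_2=0.5774, r_3=3.0000, r_4=1.7321 — all match ✓
No second candidate reproduces the full scan.

(x, y, θ) = (3.5, 6.5, 255°)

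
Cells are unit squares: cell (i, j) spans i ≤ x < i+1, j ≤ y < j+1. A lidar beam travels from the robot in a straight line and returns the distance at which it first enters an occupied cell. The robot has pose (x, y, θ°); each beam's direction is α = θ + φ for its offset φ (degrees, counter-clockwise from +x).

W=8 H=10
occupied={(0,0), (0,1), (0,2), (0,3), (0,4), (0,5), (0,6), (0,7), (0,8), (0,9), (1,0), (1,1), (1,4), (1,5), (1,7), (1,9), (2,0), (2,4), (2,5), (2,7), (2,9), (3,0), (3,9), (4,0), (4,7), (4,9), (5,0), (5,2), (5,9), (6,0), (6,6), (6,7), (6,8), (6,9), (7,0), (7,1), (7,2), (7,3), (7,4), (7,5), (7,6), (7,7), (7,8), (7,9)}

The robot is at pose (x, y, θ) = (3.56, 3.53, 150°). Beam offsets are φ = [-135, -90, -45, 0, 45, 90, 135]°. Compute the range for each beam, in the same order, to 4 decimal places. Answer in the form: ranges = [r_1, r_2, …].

beam 1: φ=-135°, α=15°
  direction (0.9659, 0.2588); cell (3,3); t to first gridline: x 0.4555, y 1.8159 (then +1.0353 / +3.8637)
    (4,3) via x @ 0.4555
    (5,3) via x @ 1.4908
    (5,4) via y @ 1.8159
    (6,4) via x @ 2.5261
    (7,4) via x @ 3.5614  # hit
  → r_1 = 3.5614
beam 2: φ=-90°, α=60°
  direction (0.5000, 0.8660); cell (3,3); t to first gridline: x 0.8800, y 0.5427 (then +2.0000 / +1.1547)
    (3,4) via y @ 0.5427
    (4,4) via x @ 0.8800
    (4,5) via y @ 1.6974
    (4,6) via y @ 2.8521
    (5,6) via x @ 2.8800
    (5,7) via y @ 4.0068
    (6,7) via x @ 4.8800  # hit
  → r_2 = 4.8800
beam 3: φ=-45°, α=105°
  direction (-0.2588, 0.9659); cell (3,3); t to first gridline: x 2.1637, y 0.4866 (then +3.8637 / +1.0353)
    (3,4) via y @ 0.4866
    (3,5) via y @ 1.5219
    (2,5) via x @ 2.1637  # hit
  → r_3 = 2.1637
beam 4: φ=0°, α=150°
  direction (-0.8660, 0.5000); cell (3,3); t to first gridline: x 0.6466, y 0.9400 (then +1.1547 / +2.0000)
    (2,3) via x @ 0.6466
    (2,4) via y @ 0.9400  # hit
  → r_4 = 0.9400
beam 5: φ=45°, α=195°
  direction (-0.9659, -0.2588); cell (3,3); t to first gridline: x 0.5798, y 2.0478 (then +1.0353 / +3.8637)
    (2,3) via x @ 0.5798
    (1,3) via x @ 1.6150
    (1,2) via y @ 2.0478
    (0,2) via x @ 2.6503  # hit
  → r_5 = 2.6503
beam 6: φ=90°, α=240°
  direction (-0.5000, -0.8660); cell (3,3); t to first gridline: x 1.1200, y 0.6120 (then +2.0000 / +1.1547)
    (3,2) via y @ 0.6120
    (2,2) via x @ 1.1200
    (2,1) via y @ 1.7667
    (2,0) via y @ 2.9214  # hit
  → r_6 = 2.9214
beam 7: φ=135°, α=285°
  direction (0.2588, -0.9659); cell (3,3); t to first gridline: x 1.7000, y 0.5487 (then +3.8637 / +1.0353)
    (3,2) via y @ 0.5487
    (3,1) via y @ 1.5840
    (4,1) via x @ 1.7000
    (4,0) via y @ 2.6192  # hit
  → r_7 = 2.6192

ranges = [3.5614, 4.8800, 2.1637, 0.9400, 2.6503, 2.9214, 2.6192]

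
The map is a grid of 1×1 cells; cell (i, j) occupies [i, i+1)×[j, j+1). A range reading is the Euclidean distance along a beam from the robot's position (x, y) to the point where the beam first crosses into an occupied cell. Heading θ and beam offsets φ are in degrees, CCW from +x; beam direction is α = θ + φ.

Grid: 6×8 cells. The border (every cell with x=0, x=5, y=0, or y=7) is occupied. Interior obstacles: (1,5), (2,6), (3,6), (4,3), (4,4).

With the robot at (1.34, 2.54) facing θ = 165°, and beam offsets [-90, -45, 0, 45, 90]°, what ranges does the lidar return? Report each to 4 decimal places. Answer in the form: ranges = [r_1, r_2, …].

ranges = [2.5468, 0.6800, 0.3520, 0.3926, 1.3137]

beam 1: φ=-90°, α=75°
  cosα=0.2588 sinα=0.9659 | (1,2) | tMaxX 2.5500 tMaxY 0.4762 | tΔX 3.8637 tΔY 1.0353
    t=0.4762 [y] (1,3)
    t=1.5115 [y] (1,4)
    t=2.5468 [y] (1,5) — stop
  → r_1 = 2.5468
beam 2: φ=-45°, α=120°
  cosα=-0.5000 sinα=0.8660 | (1,2) | tMaxX 0.6800 tMaxY 0.5312 | tΔX 2.0000 tΔY 1.1547
    t=0.5312 [y] (1,3)
    t=0.6800 [x] (0,3) — stop
  → r_2 = 0.6800
beam 3: φ=0°, α=165°
  cosα=-0.9659 sinα=0.2588 | (1,2) | tMaxX 0.3520 tMaxY 1.7773 | tΔX 1.0353 tΔY 3.8637
    t=0.3520 [x] (0,2) — stop
  → r_3 = 0.3520
beam 4: φ=45°, α=210°
  cosα=-0.8660 sinα=-0.5000 | (1,2) | tMaxX 0.3926 tMaxY 1.0800 | tΔX 1.1547 tΔY 2.0000
    t=0.3926 [x] (0,2) — stop
  → r_4 = 0.3926
beam 5: φ=90°, α=255°
  cosα=-0.2588 sinα=-0.9659 | (1,2) | tMaxX 1.3137 tMaxY 0.5590 | tΔX 3.8637 tΔY 1.0353
    t=0.5590 [y] (1,1)
    t=1.3137 [x] (0,1) — stop
  → r_5 = 1.3137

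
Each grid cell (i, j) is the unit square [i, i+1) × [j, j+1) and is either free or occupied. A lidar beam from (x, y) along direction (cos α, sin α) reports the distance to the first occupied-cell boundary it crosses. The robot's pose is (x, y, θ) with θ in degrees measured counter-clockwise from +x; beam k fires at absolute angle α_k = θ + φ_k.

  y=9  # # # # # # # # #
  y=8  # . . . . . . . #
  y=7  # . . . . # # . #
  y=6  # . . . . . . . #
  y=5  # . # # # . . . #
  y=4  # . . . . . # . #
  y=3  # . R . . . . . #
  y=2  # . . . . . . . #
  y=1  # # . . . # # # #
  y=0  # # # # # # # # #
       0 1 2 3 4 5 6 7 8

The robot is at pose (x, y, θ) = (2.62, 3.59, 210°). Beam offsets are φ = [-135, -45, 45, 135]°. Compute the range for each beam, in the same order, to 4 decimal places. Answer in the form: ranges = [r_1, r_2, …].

beam 1: φ=-135°, α=75°
  d=(0.2588,0.9659)  start (2,3)  tX=1.4682 tY=0.4245  stride 1/|dx|=3.8637 1/|dy|=1.0353
    cross y-line → (2,4), t=0.4245
    cross y-line → (2,5), t=1.4597 (wall)
  → r_1 = 1.4597
beam 2: φ=-45°, α=165°
  d=(-0.9659,0.2588)  start (2,3)  tX=0.6419 tY=1.5841  stride 1/|dx|=1.0353 1/|dy|=3.8637
    cross x-line → (1,3), t=0.6419
    cross y-line → (1,4), t=1.5841
    cross x-line → (0,4), t=1.6771 (wall)
  → r_2 = 1.6771
beam 3: φ=45°, α=255°
  d=(-0.2588,-0.9659)  start (2,3)  tX=2.3955 tY=0.6108  stride 1/|dx|=3.8637 1/|dy|=1.0353
    cross y-line → (2,2), t=0.6108
    cross y-line → (2,1), t=1.6461
    cross x-line → (1,1), t=2.3955 (wall)
  → r_3 = 2.3955
beam 4: φ=135°, α=345°
  d=(0.9659,-0.2588)  start (2,3)  tX=0.3934 tY=2.2796  stride 1/|dx|=1.0353 1/|dy|=3.8637
    cross x-line → (3,3), t=0.3934
    cross x-line → (4,3), t=1.4287
    cross y-line → (4,2), t=2.2796
    cross x-line → (5,2), t=2.4640
    cross x-line → (6,2), t=3.4992
    cross x-line → (7,2), t=4.5345
    cross x-line → (8,2), t=5.5698 (wall)
  → r_4 = 5.5698

ranges = [1.4597, 1.6771, 2.3955, 5.5698]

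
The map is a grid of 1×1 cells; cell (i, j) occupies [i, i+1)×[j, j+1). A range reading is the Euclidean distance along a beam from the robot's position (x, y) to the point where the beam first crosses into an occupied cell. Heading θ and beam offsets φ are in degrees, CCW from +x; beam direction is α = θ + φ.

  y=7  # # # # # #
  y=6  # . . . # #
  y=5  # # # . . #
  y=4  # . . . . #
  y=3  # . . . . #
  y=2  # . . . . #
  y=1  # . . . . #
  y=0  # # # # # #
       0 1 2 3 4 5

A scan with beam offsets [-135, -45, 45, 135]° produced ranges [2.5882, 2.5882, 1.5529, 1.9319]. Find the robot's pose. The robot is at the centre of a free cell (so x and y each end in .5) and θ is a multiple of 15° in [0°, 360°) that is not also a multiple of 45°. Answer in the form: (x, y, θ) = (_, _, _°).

(x, y, θ) = (3.5, 3.5, 330°)

Enumerate (i+0.5, j+0.5, θ) over the 21 free cells and 16 admissible headings. For each, cast all 4 beams and compare to the given ranges.
  (4.5, 3.5, 255°): beam 1 = 4.0415 ≠ 2.5882 ✗
  (2.5, 2.5, 195°): beam 1 = 4.0415 ≠ 2.5882 ✗
  (1.5, 4.5, 240°): beam 1 = 0.5176 ≠ 2.5882 ✗
  (4.5, 1.5, 15°): beam 1 = 0.5774 ≠ 2.5882 ✗
  (2.5, 2.5, 30°): beam 1 = 1.5529 ≠ 2.5882 ✗
  …
  (3.5, 3.5, 330°): r_1=2.5882, r_2=2.5882, r_3=1.5529, r_4=1.9319 — all match ✓
No second candidate reproduces the full scan.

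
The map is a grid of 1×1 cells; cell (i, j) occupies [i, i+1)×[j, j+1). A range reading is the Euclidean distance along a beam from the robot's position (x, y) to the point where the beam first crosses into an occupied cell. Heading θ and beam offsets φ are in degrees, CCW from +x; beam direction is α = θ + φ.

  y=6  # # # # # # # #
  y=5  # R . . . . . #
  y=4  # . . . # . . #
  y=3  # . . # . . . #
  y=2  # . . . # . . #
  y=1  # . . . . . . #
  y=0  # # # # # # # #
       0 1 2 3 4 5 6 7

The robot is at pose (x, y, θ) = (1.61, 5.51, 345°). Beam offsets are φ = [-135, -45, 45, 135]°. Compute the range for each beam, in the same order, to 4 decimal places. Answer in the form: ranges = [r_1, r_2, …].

ranges = [0.7044, 2.7800, 0.9800, 0.5658]

beam 1: φ=-135°, α=210°
  dir = (cos 210°, sin 210°) = (-0.8660, -0.5000); from cell (1,5)
  next x-line at t=0.7044, next y-line at t=1.0200; Δt_x=1.1547, Δt_y=2.0000
    x: enter (0,5) at t=0.7044 ← occupied
  → r_1 = 0.7044
beam 2: φ=-45°, α=300°
  dir = (cos 300°, sin 300°) = (0.5000, -0.8660); from cell (1,5)
  next x-line at t=0.7800, next y-line at t=0.5889; Δt_x=2.0000, Δt_y=1.1547
    y: enter (1,4) at t=0.5889
    x: enter (2,4) at t=0.7800
    y: enter (2,3) at t=1.7436
    x: enter (3,3) at t=2.7800 ← occupied
  → r_2 = 2.7800
beam 3: φ=45°, α=30°
  dir = (cos 30°, sin 30°) = (0.8660, 0.5000); from cell (1,5)
  next x-line at t=0.4503, next y-line at t=0.9800; Δt_x=1.1547, Δt_y=2.0000
    x: enter (2,5) at t=0.4503
    y: enter (2,6) at t=0.9800 ← occupied
  → r_3 = 0.9800
beam 4: φ=135°, α=120°
  dir = (cos 120°, sin 120°) = (-0.5000, 0.8660); from cell (1,5)
  next x-line at t=1.2200, next y-line at t=0.5658; Δt_x=2.0000, Δt_y=1.1547
    y: enter (1,6) at t=0.5658 ← occupied
  → r_4 = 0.5658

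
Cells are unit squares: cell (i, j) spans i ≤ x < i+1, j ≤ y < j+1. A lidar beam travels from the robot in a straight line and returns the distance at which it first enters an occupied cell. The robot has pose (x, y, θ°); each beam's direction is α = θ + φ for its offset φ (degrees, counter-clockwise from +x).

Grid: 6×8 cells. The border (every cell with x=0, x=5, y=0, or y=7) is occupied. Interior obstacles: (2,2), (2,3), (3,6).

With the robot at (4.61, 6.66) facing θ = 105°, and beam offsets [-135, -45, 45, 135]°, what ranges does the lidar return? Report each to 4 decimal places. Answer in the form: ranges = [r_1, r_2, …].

ranges = [0.4503, 0.3926, 0.6800, 3.2200]

beam 1: φ=-135°, α=330°
  cosα=0.8660 sinα=-0.5000 | (4,6) | tMaxX 0.4503 tMaxY 1.3200 | tΔX 1.1547 tΔY 2.0000
    t=0.4503 [x] (5,6) — stop
  → r_1 = 0.4503
beam 2: φ=-45°, α=60°
  cosα=0.5000 sinα=0.8660 | (4,6) | tMaxX 0.7800 tMaxY 0.3926 | tΔX 2.0000 tΔY 1.1547
    t=0.3926 [y] (4,7) — stop
  → r_2 = 0.3926
beam 3: φ=45°, α=150°
  cosα=-0.8660 sinα=0.5000 | (4,6) | tMaxX 0.7044 tMaxY 0.6800 | tΔX 1.1547 tΔY 2.0000
    t=0.6800 [y] (4,7) — stop
  → r_3 = 0.6800
beam 4: φ=135°, α=240°
  cosα=-0.5000 sinα=-0.8660 | (4,6) | tMaxX 1.2200 tMaxY 0.7621 | tΔX 2.0000 tΔY 1.1547
    t=0.7621 [y] (4,5)
    t=1.2200 [x] (3,5)
    t=1.9168 [y] (3,4)
    t=3.0715 [y] (3,3)
    t=3.2200 [x] (2,3) — stop
  → r_4 = 3.2200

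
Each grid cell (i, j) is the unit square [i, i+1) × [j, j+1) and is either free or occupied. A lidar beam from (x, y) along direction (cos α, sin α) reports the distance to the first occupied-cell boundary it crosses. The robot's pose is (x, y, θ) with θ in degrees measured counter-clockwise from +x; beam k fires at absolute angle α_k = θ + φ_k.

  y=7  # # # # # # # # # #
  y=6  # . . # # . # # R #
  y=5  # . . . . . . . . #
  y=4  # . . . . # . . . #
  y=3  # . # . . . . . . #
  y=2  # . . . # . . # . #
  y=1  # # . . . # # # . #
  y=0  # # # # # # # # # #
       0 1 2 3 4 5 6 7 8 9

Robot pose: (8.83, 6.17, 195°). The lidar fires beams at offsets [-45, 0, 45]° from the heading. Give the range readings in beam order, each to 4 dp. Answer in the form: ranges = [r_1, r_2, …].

beam 1: φ=-45°, α=150°
  direction (-0.8660, 0.5000); cell (8,6); t to first gridline: x 0.9584, y 1.6600 (then +1.1547 / +2.0000)
    (7,6) via x @ 0.9584  # hit
  → r_1 = 0.9584
beam 2: φ=0°, α=195°
  direction (-0.9659, -0.2588); cell (8,6); t to first gridline: x 0.8593, y 0.6568 (then +1.0353 / +3.8637)
    (8,5) via y @ 0.6568
    (7,5) via x @ 0.8593
    (6,5) via x @ 1.8946
    (5,5) via x @ 2.9298
    (4,5) via x @ 3.9651
    (4,4) via y @ 4.5205
    (3,4) via x @ 5.0004
    (2,4) via x @ 6.0357
    (1,4) via x @ 7.0709
    (0,4) via x @ 8.1062  # hit
  → r_2 = 8.1062
beam 3: φ=45°, α=240°
  direction (-0.5000, -0.8660); cell (8,6); t to first gridline: x 1.6600, y 0.1963 (then +2.0000 / +1.1547)
    (8,5) via y @ 0.1963
    (8,4) via y @ 1.3510
    (7,4) via x @ 1.6600
    (7,3) via y @ 2.5057
    (6,3) via x @ 3.6600
    (6,2) via y @ 3.6604
    (6,1) via y @ 4.8151  # hit
  → r_3 = 4.8151

ranges = [0.9584, 8.1062, 4.8151]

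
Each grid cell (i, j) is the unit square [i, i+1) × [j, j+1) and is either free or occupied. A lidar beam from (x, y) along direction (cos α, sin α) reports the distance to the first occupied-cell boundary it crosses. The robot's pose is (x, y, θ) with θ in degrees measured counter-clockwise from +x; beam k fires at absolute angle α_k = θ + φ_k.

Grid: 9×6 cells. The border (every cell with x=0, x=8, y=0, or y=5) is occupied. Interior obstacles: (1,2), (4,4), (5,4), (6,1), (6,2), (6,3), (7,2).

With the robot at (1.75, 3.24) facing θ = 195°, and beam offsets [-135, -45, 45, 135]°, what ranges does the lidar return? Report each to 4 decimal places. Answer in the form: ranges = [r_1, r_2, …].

beam 1: φ=-135°, α=60°
  cosα=0.5000 sinα=0.8660 | (1,3) | tMaxX 0.5000 tMaxY 0.8776 | tΔX 2.0000 tΔY 1.1547
    t=0.5000 [x] (2,3)
    t=0.8776 [y] (2,4)
    t=2.0323 [y] (2,5) — stop
  → r_1 = 2.0323
beam 2: φ=-45°, α=150°
  cosα=-0.8660 sinα=0.5000 | (1,3) | tMaxX 0.8660 tMaxY 1.5200 | tΔX 1.1547 tΔY 2.0000
    t=0.8660 [x] (0,3) — stop
  → r_2 = 0.8660
beam 3: φ=45°, α=240°
  cosα=-0.5000 sinα=-0.8660 | (1,3) | tMaxX 1.5000 tMaxY 0.2771 | tΔX 2.0000 tΔY 1.1547
    t=0.2771 [y] (1,2) — stop
  → r_3 = 0.2771
beam 4: φ=135°, α=330°
  cosα=0.8660 sinα=-0.5000 | (1,3) | tMaxX 0.2887 tMaxY 0.4800 | tΔX 1.1547 tΔY 2.0000
    t=0.2887 [x] (2,3)
    t=0.4800 [y] (2,2)
    t=1.4434 [x] (3,2)
    t=2.4800 [y] (3,1)
    t=2.5981 [x] (4,1)
    t=3.7528 [x] (5,1)
    t=4.4800 [y] (5,0) — stop
  → r_4 = 4.4800

ranges = [2.0323, 0.8660, 0.2771, 4.4800]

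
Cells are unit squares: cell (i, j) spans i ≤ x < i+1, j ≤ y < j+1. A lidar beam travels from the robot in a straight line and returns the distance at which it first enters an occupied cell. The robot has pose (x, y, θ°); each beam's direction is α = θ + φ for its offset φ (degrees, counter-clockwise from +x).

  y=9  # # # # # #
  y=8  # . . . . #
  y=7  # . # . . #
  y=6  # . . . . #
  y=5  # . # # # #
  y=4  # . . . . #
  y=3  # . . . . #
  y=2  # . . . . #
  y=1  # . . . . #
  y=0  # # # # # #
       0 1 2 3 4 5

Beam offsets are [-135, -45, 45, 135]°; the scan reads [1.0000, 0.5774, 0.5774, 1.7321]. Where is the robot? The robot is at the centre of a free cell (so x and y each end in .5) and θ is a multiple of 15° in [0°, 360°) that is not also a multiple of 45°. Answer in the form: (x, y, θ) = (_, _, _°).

(x, y, θ) = (4.5, 8.5, 75°)

The pose lattice has 28·16 = 448 candidates. Test each by forward raycasting.
  (2.5, 2.5, 255°): beam 1 = 3.0000 ≠ 1.0000 ✗
  (3.5, 2.5, 330°): beam 1 = 2.5882 ≠ 1.0000 ✗
  (2.5, 8.5, 300°): beam 1 = 1.5529 ≠ 1.0000 ✗
  (2.5, 1.5, 105°): beam 2 = 4.0415 ≠ 0.5774 ✗
  …
  (4.5, 8.5, 75°): r_1=1.0000, r_2=0.5774, r_3=0.5774, r_4=1.7321 — all match ✓
Only this pose fits every beam.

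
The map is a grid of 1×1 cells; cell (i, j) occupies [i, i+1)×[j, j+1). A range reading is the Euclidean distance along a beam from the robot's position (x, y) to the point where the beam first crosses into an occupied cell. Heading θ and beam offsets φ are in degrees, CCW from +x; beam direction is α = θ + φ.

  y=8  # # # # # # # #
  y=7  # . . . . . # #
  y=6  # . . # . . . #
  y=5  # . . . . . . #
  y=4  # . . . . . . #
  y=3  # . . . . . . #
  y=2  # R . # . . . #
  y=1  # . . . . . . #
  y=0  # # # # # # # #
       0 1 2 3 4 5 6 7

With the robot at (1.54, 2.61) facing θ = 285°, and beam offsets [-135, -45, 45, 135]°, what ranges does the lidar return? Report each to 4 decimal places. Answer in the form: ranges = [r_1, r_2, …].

beam 1: φ=-135°, α=150°
  direction (-0.8660, 0.5000); cell (1,2); t to first gridline: x 0.6235, y 0.7800 (then +1.1547 / +2.0000)
    (0,2) via x @ 0.6235  # hit
  → r_1 = 0.6235
beam 2: φ=-45°, α=240°
  direction (-0.5000, -0.8660); cell (1,2); t to first gridline: x 1.0800, y 0.7044 (then +2.0000 / +1.1547)
    (1,1) via y @ 0.7044
    (0,1) via x @ 1.0800  # hit
  → r_2 = 1.0800
beam 3: φ=45°, α=330°
  direction (0.8660, -0.5000); cell (1,2); t to first gridline: x 0.5312, y 1.2200 (then +1.1547 / +2.0000)
    (2,2) via x @ 0.5312
    (2,1) via y @ 1.2200
    (3,1) via x @ 1.6859
    (4,1) via x @ 2.8406
    (4,0) via y @ 3.2200  # hit
  → r_3 = 3.2200
beam 4: φ=135°, α=60°
  direction (0.5000, 0.8660); cell (1,2); t to first gridline: x 0.9200, y 0.4503 (then +2.0000 / +1.1547)
    (1,3) via y @ 0.4503
    (2,3) via x @ 0.9200
    (2,4) via y @ 1.6050
    (2,5) via y @ 2.7597
    (3,5) via x @ 2.9200
    (3,6) via y @ 3.9144  # hit
  → r_4 = 3.9144

ranges = [0.6235, 1.0800, 3.2200, 3.9144]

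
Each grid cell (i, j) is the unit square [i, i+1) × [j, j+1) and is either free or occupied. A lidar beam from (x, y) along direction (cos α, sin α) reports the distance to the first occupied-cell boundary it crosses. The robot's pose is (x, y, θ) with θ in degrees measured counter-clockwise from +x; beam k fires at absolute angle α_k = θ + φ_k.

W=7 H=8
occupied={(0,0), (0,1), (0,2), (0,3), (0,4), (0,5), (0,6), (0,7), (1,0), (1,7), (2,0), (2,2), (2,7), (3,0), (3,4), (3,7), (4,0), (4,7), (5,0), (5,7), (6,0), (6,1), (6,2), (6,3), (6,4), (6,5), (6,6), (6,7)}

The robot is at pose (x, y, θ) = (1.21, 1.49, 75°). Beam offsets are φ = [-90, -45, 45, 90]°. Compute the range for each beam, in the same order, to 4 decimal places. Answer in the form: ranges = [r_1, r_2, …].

ranges = [1.8932, 1.0200, 0.4200, 0.2174]

beam 1: φ=-90°, α=345°
  cosα=0.9659 sinα=-0.2588 | (1,1) | tMaxX 0.8179 tMaxY 1.8932 | tΔX 1.0353 tΔY 3.8637
    t=0.8179 [x] (2,1)
    t=1.8531 [x] (3,1)
    t=1.8932 [y] (3,0) — stop
  → r_1 = 1.8932
beam 2: φ=-45°, α=30°
  cosα=0.8660 sinα=0.5000 | (1,1) | tMaxX 0.9122 tMaxY 1.0200 | tΔX 1.1547 tΔY 2.0000
    t=0.9122 [x] (2,1)
    t=1.0200 [y] (2,2) — stop
  → r_2 = 1.0200
beam 3: φ=45°, α=120°
  cosα=-0.5000 sinα=0.8660 | (1,1) | tMaxX 0.4200 tMaxY 0.5889 | tΔX 2.0000 tΔY 1.1547
    t=0.4200 [x] (0,1) — stop
  → r_3 = 0.4200
beam 4: φ=90°, α=165°
  cosα=-0.9659 sinα=0.2588 | (1,1) | tMaxX 0.2174 tMaxY 1.9705 | tΔX 1.0353 tΔY 3.8637
    t=0.2174 [x] (0,1) — stop
  → r_4 = 0.2174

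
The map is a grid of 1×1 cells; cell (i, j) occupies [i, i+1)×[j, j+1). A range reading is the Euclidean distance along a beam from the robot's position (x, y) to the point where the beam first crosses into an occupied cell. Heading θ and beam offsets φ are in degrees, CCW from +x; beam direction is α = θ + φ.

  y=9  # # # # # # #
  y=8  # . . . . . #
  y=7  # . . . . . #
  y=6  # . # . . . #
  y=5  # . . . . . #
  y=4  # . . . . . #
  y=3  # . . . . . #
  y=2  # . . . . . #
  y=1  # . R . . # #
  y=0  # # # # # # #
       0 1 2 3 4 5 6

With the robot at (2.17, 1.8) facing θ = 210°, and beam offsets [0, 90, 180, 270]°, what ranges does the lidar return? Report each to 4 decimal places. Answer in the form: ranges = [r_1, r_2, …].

beam 1: φ=0°, α=210°
  cosα=-0.8660 sinα=-0.5000 | (2,1) | tMaxX 0.1963 tMaxY 1.6000 | tΔX 1.1547 tΔY 2.0000
    t=0.1963 [x] (1,1)
    t=1.3510 [x] (0,1) — stop
  → r_1 = 1.3510
beam 2: φ=90°, α=300°
  cosα=0.5000 sinα=-0.8660 | (2,1) | tMaxX 1.6600 tMaxY 0.9238 | tΔX 2.0000 tΔY 1.1547
    t=0.9238 [y] (2,0) — stop
  → r_2 = 0.9238
beam 3: φ=180°, α=30°
  cosα=0.8660 sinα=0.5000 | (2,1) | tMaxX 0.9584 tMaxY 0.4000 | tΔX 1.1547 tΔY 2.0000
    t=0.4000 [y] (2,2)
    t=0.9584 [x] (3,2)
    t=2.1131 [x] (4,2)
    t=2.4000 [y] (4,3)
    t=3.2678 [x] (5,3)
    t=4.4000 [y] (5,4)
    t=4.4225 [x] (6,4) — stop
  → r_3 = 4.4225
beam 4: φ=270°, α=120°
  cosα=-0.5000 sinα=0.8660 | (2,1) | tMaxX 0.3400 tMaxY 0.2309 | tΔX 2.0000 tΔY 1.1547
    t=0.2309 [y] (2,2)
    t=0.3400 [x] (1,2)
    t=1.3856 [y] (1,3)
    t=2.3400 [x] (0,3) — stop
  → r_4 = 2.3400

ranges = [1.3510, 0.9238, 4.4225, 2.3400]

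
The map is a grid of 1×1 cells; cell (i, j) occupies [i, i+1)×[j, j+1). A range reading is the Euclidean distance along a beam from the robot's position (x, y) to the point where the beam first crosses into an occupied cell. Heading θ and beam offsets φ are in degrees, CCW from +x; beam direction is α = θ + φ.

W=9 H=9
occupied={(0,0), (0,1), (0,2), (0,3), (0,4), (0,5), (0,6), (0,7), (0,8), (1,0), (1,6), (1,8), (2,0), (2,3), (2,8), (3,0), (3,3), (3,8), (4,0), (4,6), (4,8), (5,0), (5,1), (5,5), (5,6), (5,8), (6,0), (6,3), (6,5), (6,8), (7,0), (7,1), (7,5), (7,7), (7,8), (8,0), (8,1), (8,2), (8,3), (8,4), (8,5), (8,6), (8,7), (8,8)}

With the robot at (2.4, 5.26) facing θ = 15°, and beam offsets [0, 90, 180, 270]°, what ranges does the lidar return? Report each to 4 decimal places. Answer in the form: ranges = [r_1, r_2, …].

ranges = [2.6917, 1.5455, 1.4494, 1.3044]

beam 1: φ=0°, α=15°
  cosα=0.9659 sinα=0.2588 | (2,5) | tMaxX 0.6212 tMaxY 2.8591 | tΔX 1.0353 tΔY 3.8637
    t=0.6212 [x] (3,5)
    t=1.6564 [x] (4,5)
    t=2.6917 [x] (5,5) — stop
  → r_1 = 2.6917
beam 2: φ=90°, α=105°
  cosα=-0.2588 sinα=0.9659 | (2,5) | tMaxX 1.5455 tMaxY 0.7661 | tΔX 3.8637 tΔY 1.0353
    t=0.7661 [y] (2,6)
    t=1.5455 [x] (1,6) — stop
  → r_2 = 1.5455
beam 3: φ=180°, α=195°
  cosα=-0.9659 sinα=-0.2588 | (2,5) | tMaxX 0.4141 tMaxY 1.0046 | tΔX 1.0353 tΔY 3.8637
    t=0.4141 [x] (1,5)
    t=1.0046 [y] (1,4)
    t=1.4494 [x] (0,4) — stop
  → r_3 = 1.4494
beam 4: φ=270°, α=285°
  cosα=0.2588 sinα=-0.9659 | (2,5) | tMaxX 2.3182 tMaxY 0.2692 | tΔX 3.8637 tΔY 1.0353
    t=0.2692 [y] (2,4)
    t=1.3044 [y] (2,3) — stop
  → r_4 = 1.3044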